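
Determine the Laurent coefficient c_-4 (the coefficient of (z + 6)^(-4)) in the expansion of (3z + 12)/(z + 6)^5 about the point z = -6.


Step 1: Write the numerator in powers of (z + 6): 3z + 12 = 3(z + 6) + (3*(-6) + 12) = 3(z + 6) - 6
Step 2: Divide by (z + 6)^5: f(z) = -6(z + 6)^(-5) + 3(z + 6)^(-4)
Step 3: This finite sum is the Laurent series of f about z = -6.
Step 4: Coefficient of (z + 6)^(-4) = coefficient of (z + 6) in the re-centred numerator = 3

3


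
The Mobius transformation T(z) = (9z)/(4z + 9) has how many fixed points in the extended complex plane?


Step 1: Fixed points satisfy T(z) = z
Step 2: 4z^2 = 0
Step 3: Discriminant = 0^2 - 4*4*0 = 0
Step 4: Number of fixed points = 1

1


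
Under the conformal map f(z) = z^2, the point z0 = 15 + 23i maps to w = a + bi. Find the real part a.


Step 1: z0 = 15 + 23i
Step 2: z0^2 = 15^2 - 23^2 + 690i
Step 3: real part = 225 - 529 = -304

-304


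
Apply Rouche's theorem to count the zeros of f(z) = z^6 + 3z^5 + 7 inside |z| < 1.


Step 1: On |z| = 1 the three terms have sizes |z^6| = 1^6 = 1, |3z^5| = 3*1^5 = 3, |7| = 7
Step 2: The dominant term is g(z) = 7; let h(z) = z^6 + 3z^5 so f = g + h
Step 3: On |z| = 1: |g| = 7 and |h| <= 1 + 3 = 4
Step 4: Since 7 > 4, |h| < |g| on |z| = 1, so by Rouche f has the same number of zeros as g inside |z| < 1
Step 5: g(z) = 7 is a nonzero constant with no zeros inside |z| < 1. Answer = 0

0


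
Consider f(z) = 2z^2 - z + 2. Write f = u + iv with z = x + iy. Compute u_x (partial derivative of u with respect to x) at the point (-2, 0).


Step 1: f(z) = 2(x+iy)^2 - (x+iy) + 2
Step 2: u = 2(x^2 - y^2) - x + 2
Step 3: u_x = 4x - 1
Step 4: At (-2, 0): u_x = -8 - 1 = -9

-9


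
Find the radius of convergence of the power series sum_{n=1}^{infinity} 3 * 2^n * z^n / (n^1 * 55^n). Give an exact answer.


Step 1: General term a_n = 3 * 2^n / (n^1 * 55^n)
Step 2: By the root test, |a_n|^(1/n) = 3^(1/n) * 2 / (n^(1/n) * 55) -> 2/55 as n -> infinity (since 3^(1/n) -> 1 and n^(1/n) -> 1)
Step 3: R = 1/lim|a_n|^(1/n) = 55/2

55/2


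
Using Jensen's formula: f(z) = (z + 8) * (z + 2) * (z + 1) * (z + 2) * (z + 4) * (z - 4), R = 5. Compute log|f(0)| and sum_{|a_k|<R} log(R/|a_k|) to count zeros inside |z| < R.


Jensen's formula: (1/2pi)*integral log|f(Re^it)|dt = log|f(0)| + sum_{|a_k|<R} log(R/|a_k|)
Step 1: f(0) = 8 * 2 * 1 * 2 * 4 * (-4) = -512
Step 2: log|f(0)| = log|-8| + log|-2| + log|-1| + log|-2| + log|-4| + log|4| = 6.2383
Step 3: Zeros inside |z| < 5: -2, -1, -2, -4, 4
Step 4: Jensen sum = log(5/2) + log(5/1) + log(5/2) + log(5/4) + log(5/4) = 3.8883
Step 5: n(R) = number of terms in the Jensen sum = count of zeros inside |z| < 5 = 5

5


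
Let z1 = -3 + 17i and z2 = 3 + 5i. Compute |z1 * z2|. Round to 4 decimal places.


Step 1: |z1| = sqrt((-3)^2 + 17^2) = sqrt(298)
Step 2: |z2| = sqrt(3^2 + 5^2) = sqrt(34)
Step 3: |z1*z2| = |z1|*|z2| = sqrt(298) * sqrt(34) = sqrt(298 * 34) = sqrt(10132)
Step 4: = 100.6578

100.6578


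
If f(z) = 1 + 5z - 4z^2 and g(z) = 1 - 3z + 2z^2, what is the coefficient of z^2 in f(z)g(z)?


Step 1: z^2 term in f*g comes from: (1)*(2z^2) + (5z)*(-3z) + (-4z^2)*(1)
Step 2: = 2 - 15 - 4
Step 3: = -17

-17


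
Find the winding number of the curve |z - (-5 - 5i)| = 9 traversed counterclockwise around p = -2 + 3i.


Step 1: Center c = (-5, -5), radius = 9
Step 2: |p - c|^2 = 3^2 + 8^2 = 73
Step 3: r^2 = 81
Step 4: |p-c| < r so winding number = 1

1


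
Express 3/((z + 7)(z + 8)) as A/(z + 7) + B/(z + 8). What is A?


Step 1: Multiply both sides by (z + 7) and set z = -7
Step 2: A = 3 / (-7 + 8)
Step 3: A = 3 / 1
Step 4: A = 3

3


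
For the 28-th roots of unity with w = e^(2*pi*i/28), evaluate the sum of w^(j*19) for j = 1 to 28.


Step 1: The sum sum_{j=1}^{n} w^(k*j) equals n if n | k, else 0.
Step 2: Here n = 28, k = 19
Step 3: Does n divide k? 28 | 19 -> False
Step 4: Sum = 0

0


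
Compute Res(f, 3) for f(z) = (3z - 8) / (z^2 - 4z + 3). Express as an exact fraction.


Step 1: Q(z) = z^2 - 4z + 3 = (z - 3)(z - 1)
Step 2: Q'(z) = 2z - 4
Step 3: Q'(3) = 2, P(3) = 1
Step 4: Res = P(3)/Q'(3) = 1/2 = 1/2

1/2


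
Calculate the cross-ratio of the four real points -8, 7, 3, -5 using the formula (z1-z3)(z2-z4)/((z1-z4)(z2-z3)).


Step 1: (z1-z3)(z2-z4) = (-11) * 12 = -132
Step 2: (z1-z4)(z2-z3) = (-3) * 4 = -12
Step 3: Cross-ratio = 132/12 = 11

11


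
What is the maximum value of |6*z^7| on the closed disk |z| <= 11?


Step 1: On |z| = 11, |f(z)| = 6 * |z|^7 = 6 * 11^7
Step 2: By maximum modulus principle, maximum is on boundary.
Step 3: Maximum = 6 * 19487171 = 116923026

116923026


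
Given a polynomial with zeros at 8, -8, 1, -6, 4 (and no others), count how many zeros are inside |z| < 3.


Step 1: Check each root:
  z = 8: |8| = 8 >= 3
  z = -8: |-8| = 8 >= 3
  z = 1: |1| = 1 < 3
  z = -6: |-6| = 6 >= 3
  z = 4: |4| = 4 >= 3
Step 2: Count = 1

1


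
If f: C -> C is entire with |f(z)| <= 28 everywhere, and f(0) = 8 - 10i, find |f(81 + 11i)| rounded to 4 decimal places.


Step 1: By Liouville's theorem, a bounded entire function is constant.
Step 2: f(z) = f(0) = 8 - 10i for all z.
Step 3: |f(w)| = |8 - 10i| = sqrt(64 + 100)
Step 4: = 12.8062

12.8062


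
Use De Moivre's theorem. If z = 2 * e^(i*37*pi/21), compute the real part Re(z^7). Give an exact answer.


Step 1: By De Moivre's theorem, z^7 = 2^7 * e^(i*7*37*pi/21) = 128 * (cos(37*pi/3) + i*sin(37*pi/3))
Step 2: |z|^7 = 2^7 = 128
Step 3: Reduce the angle mod 2*pi: 37*pi/3 - 12*pi = pi/3
Step 4: cos(pi/3) = 1/2
Step 5: Re(z^7) = 128 * 1/2 = 64

64


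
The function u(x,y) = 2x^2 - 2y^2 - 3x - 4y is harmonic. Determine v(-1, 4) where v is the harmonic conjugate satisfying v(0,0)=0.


Step 1: v_x = -u_y = 4y + 4
Step 2: v_y = u_x = 4x - 3
Step 3: v = 4xy + 4x - 3y + C
Step 4: v(0,0) = 0 => C = 0
Step 5: v(-1, 4) = -32

-32


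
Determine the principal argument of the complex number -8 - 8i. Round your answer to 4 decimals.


Step 1: z = -8 - 8i
Step 2: arg(z) = atan2(-8, -8)
Step 3: arg(z) = -2.3562

-2.3562


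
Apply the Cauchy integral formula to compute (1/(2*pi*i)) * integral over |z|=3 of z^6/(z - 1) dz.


Step 1: f(z) = z^6, a = 1 is inside |z| = 3
Step 2: By Cauchy integral formula: (1/(2pi*i)) * integral = f(a)
Step 3: f(1) = 1^6 = 1

1


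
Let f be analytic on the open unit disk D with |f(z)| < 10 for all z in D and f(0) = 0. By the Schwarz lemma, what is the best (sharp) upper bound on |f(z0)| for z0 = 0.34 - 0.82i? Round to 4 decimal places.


Step 1: g = f/10 maps D -> D with g(0) = 0, so by the Schwarz lemma |g(z)| <= |z|, i.e. |f(z)| <= 10|z|; this is sharp (f(z) = 10z).
Step 2: |z0|^2 = 0.34^2 + (-0.82)^2 = 0.788
Step 3: |z0| = sqrt(0.788) = 0.887694
Step 4: Best bound = 10 * |z0| = 10 * 0.887694 = 8.8769

8.8769


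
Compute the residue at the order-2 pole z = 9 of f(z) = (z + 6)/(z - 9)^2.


Step 1: Pole of order 2 at z = 9
Step 2: Res = lim d/dz [(z - 9)^2 * f(z)] as z -> 9
Step 3: (z - 9)^2 * f(z) = z + 6
Step 4: d/dz[z + 6] = 1

1


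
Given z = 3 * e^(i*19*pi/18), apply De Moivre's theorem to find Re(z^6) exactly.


Step 1: By De Moivre's theorem, z^6 = 3^6 * e^(i*6*19*pi/18) = 729 * (cos(19*pi/3) + i*sin(19*pi/3))
Step 2: |z|^6 = 3^6 = 729
Step 3: Reduce the angle mod 2*pi: 19*pi/3 - 6*pi = pi/3
Step 4: cos(pi/3) = 1/2
Step 5: Re(z^6) = 729 * 1/2 = 729/2

729/2


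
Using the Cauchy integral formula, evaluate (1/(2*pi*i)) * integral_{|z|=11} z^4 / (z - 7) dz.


Step 1: f(z) = z^4, a = 7 is inside |z| = 11
Step 2: By Cauchy integral formula: (1/(2pi*i)) * integral = f(a)
Step 3: f(7) = 7^4 = 2401

2401


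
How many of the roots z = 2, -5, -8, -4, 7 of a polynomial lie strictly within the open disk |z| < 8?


Step 1: Check each root:
  z = 2: |2| = 2 < 8
  z = -5: |-5| = 5 < 8
  z = -8: |-8| = 8 >= 8
  z = -4: |-4| = 4 < 8
  z = 7: |7| = 7 < 8
Step 2: Count = 4

4


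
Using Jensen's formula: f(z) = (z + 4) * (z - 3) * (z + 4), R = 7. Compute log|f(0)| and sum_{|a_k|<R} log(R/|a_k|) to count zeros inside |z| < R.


Jensen's formula: (1/2pi)*integral log|f(Re^it)|dt = log|f(0)| + sum_{|a_k|<R} log(R/|a_k|)
Step 1: f(0) = 4 * (-3) * 4 = -48
Step 2: log|f(0)| = log|-4| + log|3| + log|-4| = 3.8712
Step 3: Zeros inside |z| < 7: -4, 3, -4
Step 4: Jensen sum = log(7/4) + log(7/3) + log(7/4) = 1.9665
Step 5: n(R) = number of terms in the Jensen sum = count of zeros inside |z| < 7 = 3

3


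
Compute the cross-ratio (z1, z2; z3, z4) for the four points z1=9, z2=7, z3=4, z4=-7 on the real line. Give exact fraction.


Step 1: (z1-z3)(z2-z4) = 5 * 14 = 70
Step 2: (z1-z4)(z2-z3) = 16 * 3 = 48
Step 3: Cross-ratio = 70/48 = 35/24

35/24


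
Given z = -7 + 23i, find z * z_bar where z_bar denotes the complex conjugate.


Step 1: conj(z) = -7 - 23i
Step 2: z * conj(z) = (-7)^2 + 23^2
Step 3: = 49 + 529 = 578

578


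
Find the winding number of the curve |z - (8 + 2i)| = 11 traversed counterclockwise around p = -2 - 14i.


Step 1: Center c = (8, 2), radius = 11
Step 2: |p - c|^2 = (-10)^2 + (-16)^2 = 356
Step 3: r^2 = 121
Step 4: |p-c| > r so winding number = 0

0


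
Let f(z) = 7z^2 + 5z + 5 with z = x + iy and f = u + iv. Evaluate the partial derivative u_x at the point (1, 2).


Step 1: f(z) = 7(x+iy)^2 + 5(x+iy) + 5
Step 2: u = 7(x^2 - y^2) + 5x + 5
Step 3: u_x = 14x + 5
Step 4: At (1, 2): u_x = 14 + 5 = 19

19


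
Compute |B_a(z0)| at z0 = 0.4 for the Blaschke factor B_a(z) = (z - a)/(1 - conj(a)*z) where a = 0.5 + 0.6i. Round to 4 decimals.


Step 1: Numerator z0 - a = 0.4 - (0.5 + 0.6i) = -0.1 - 0.6i
Step 2: Denominator 1 - conj(a)*z0 = 1 - (0.5 - 0.6i)*0.4 = 0.8 + 0.24i
Step 3: |z0 - a|^2 = (-0.1)^2 + (-0.6)^2 = 0.37; |1 - conj(a)*z0|^2 = 0.8^2 + 0.24^2 = 0.6976
Step 4: |B_a(0.4)| = sqrt(0.37 / 0.6976) = sqrt(0.53039)
Step 5: = 0.7283

0.7283


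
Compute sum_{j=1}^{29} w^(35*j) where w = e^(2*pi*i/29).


Step 1: The sum sum_{j=1}^{n} w^(k*j) equals n if n | k, else 0.
Step 2: Here n = 29, k = 35
Step 3: Does n divide k? 29 | 35 -> False
Step 4: Sum = 0

0


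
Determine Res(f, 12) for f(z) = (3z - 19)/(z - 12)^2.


Step 1: Pole of order 2 at z = 12
Step 2: Res = lim d/dz [(z - 12)^2 * f(z)] as z -> 12
Step 3: (z - 12)^2 * f(z) = 3z - 19
Step 4: d/dz[3z - 19] = 3

3


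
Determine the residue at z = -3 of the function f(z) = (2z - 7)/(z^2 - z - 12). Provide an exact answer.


Step 1: Q(z) = z^2 - z - 12 = (z + 3)(z - 4)
Step 2: Q'(z) = 2z - 1
Step 3: Q'(-3) = -7, P(-3) = -13
Step 4: Res = P(-3)/Q'(-3) = -13/(-7) = 13/7

13/7


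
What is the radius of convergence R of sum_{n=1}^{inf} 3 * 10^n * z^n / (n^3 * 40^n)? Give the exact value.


Step 1: General term a_n = 3 * 10^n / (n^3 * 40^n)
Step 2: By the root test, |a_n|^(1/n) = 3^(1/n) * 10 / (n^(3/n) * 40) -> 10/40 as n -> infinity (since 3^(1/n) -> 1 and n^(3/n) -> 1)
Step 3: R = 1/lim|a_n|^(1/n) = 40/10 = 4

4


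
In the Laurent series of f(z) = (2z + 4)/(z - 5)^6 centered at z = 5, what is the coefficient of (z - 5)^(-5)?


Step 1: Write the numerator in powers of (z - 5): 2z + 4 = 2(z - 5) + (2*5 + 4) = 2(z - 5) + 14
Step 2: Divide by (z - 5)^6: f(z) = 14(z - 5)^(-6) + 2(z - 5)^(-5)
Step 3: This finite sum is the Laurent series of f about z = 5.
Step 4: Coefficient of (z - 5)^(-5) = coefficient of (z - 5) in the re-centred numerator = 2

2


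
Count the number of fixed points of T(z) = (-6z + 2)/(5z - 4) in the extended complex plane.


Step 1: Fixed points satisfy T(z) = z
Step 2: 5z^2 + 2z - 2 = 0
Step 3: Discriminant = 2^2 - 4*5*(-2) = 44
Step 4: Number of fixed points = 2

2


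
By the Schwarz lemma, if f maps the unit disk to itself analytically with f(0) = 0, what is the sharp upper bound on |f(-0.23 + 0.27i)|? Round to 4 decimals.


Step 1: Schwarz lemma: if f: D -> D is analytic with f(0) = 0, then |f(z)| <= |z| for all z in D, and this is sharp (f(z) = z).
Step 2: |z0|^2 = (-0.23)^2 + 0.27^2 = 0.1258
Step 3: |z0| = sqrt(0.1258) = 0.354683
Step 4: Best bound = |z0| = 0.3547

0.3547


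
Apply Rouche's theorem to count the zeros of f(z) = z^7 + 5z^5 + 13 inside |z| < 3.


Step 1: On |z| = 3 the three terms have sizes |z^7| = 3^7 = 2187, |5z^5| = 5*3^5 = 1215, |13| = 13
Step 2: The dominant term is g(z) = z^7; let h(z) = 5z^5 + 13 so f = g + h
Step 3: On |z| = 3: |g| = 2187 and |h| <= 1215 + 13 = 1228
Step 4: Since 2187 > 1228, |h| < |g| on |z| = 3, so by Rouche f has the same number of zeros as g inside |z| < 3
Step 5: g(z) = z^7 has 7 zeros (all at the origin) inside |z| < 3. Answer = 7

7


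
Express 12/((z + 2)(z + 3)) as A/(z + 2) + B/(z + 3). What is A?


Step 1: Multiply both sides by (z + 2) and set z = -2
Step 2: A = 12 / (-2 + 3)
Step 3: A = 12 / 1
Step 4: A = 12

12


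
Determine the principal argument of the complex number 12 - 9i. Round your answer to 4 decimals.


Step 1: z = 12 - 9i
Step 2: arg(z) = atan2(-9, 12)
Step 3: arg(z) = -0.6435

-0.6435


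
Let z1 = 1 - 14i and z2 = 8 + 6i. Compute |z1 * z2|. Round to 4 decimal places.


Step 1: |z1| = sqrt(1^2 + (-14)^2) = sqrt(197)
Step 2: |z2| = sqrt(8^2 + 6^2) = sqrt(100)
Step 3: |z1*z2| = |z1|*|z2| = sqrt(197) * sqrt(100) = sqrt(197 * 100) = sqrt(19700)
Step 4: = 140.3567

140.3567


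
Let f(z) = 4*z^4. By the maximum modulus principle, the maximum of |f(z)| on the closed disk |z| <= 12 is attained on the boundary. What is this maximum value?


Step 1: On |z| = 12, |f(z)| = 4 * |z|^4 = 4 * 12^4
Step 2: By maximum modulus principle, maximum is on boundary.
Step 3: Maximum = 4 * 20736 = 82944

82944


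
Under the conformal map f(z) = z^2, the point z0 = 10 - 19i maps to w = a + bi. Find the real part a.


Step 1: z0 = 10 - 19i
Step 2: z0^2 = 10^2 - (-19)^2 - 380i
Step 3: real part = 100 - 361 = -261

-261


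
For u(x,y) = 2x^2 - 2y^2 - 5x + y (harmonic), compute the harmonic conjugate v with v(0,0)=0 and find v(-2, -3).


Step 1: v_x = -u_y = 4y - 1
Step 2: v_y = u_x = 4x - 5
Step 3: v = 4xy - x - 5y + C
Step 4: v(0,0) = 0 => C = 0
Step 5: v(-2, -3) = 41

41


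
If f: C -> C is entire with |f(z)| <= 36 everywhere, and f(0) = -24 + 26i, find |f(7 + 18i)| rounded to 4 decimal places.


Step 1: By Liouville's theorem, a bounded entire function is constant.
Step 2: f(z) = f(0) = -24 + 26i for all z.
Step 3: |f(w)| = |-24 + 26i| = sqrt(576 + 676)
Step 4: = 35.3836

35.3836


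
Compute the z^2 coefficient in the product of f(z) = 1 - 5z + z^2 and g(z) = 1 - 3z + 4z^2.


Step 1: z^2 term in f*g comes from: (1)*(4z^2) + (-5z)*(-3z) + (z^2)*(1)
Step 2: = 4 + 15 + 1
Step 3: = 20

20


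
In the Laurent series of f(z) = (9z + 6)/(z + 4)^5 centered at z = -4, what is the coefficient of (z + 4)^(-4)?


Step 1: Write the numerator in powers of (z + 4): 9z + 6 = 9(z + 4) + (9*(-4) + 6) = 9(z + 4) - 30
Step 2: Divide by (z + 4)^5: f(z) = -30(z + 4)^(-5) + 9(z + 4)^(-4)
Step 3: This finite sum is the Laurent series of f about z = -4.
Step 4: Coefficient of (z + 4)^(-4) = coefficient of (z + 4) in the re-centred numerator = 9

9


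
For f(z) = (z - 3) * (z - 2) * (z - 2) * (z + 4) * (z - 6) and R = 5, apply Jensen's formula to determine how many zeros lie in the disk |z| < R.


Jensen's formula: (1/2pi)*integral log|f(Re^it)|dt = log|f(0)| + sum_{|a_k|<R} log(R/|a_k|)
Step 1: f(0) = (-3) * (-2) * (-2) * 4 * (-6) = 288
Step 2: log|f(0)| = log|3| + log|2| + log|2| + log|-4| + log|6| = 5.663
Step 3: Zeros inside |z| < 5: 3, 2, 2, -4
Step 4: Jensen sum = log(5/3) + log(5/2) + log(5/2) + log(5/4) = 2.5666
Step 5: n(R) = number of terms in the Jensen sum = count of zeros inside |z| < 5 = 4

4


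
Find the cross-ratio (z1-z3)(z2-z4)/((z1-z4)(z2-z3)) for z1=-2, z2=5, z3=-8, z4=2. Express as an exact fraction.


Step 1: (z1-z3)(z2-z4) = 6 * 3 = 18
Step 2: (z1-z4)(z2-z3) = (-4) * 13 = -52
Step 3: Cross-ratio = -18/52 = -9/26

-9/26


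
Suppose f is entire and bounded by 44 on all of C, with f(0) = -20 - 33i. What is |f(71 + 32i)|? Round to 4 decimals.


Step 1: By Liouville's theorem, a bounded entire function is constant.
Step 2: f(z) = f(0) = -20 - 33i for all z.
Step 3: |f(w)| = |-20 - 33i| = sqrt(400 + 1089)
Step 4: = 38.5876

38.5876


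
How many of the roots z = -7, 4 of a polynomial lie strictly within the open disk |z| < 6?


Step 1: Check each root:
  z = -7: |-7| = 7 >= 6
  z = 4: |4| = 4 < 6
Step 2: Count = 1

1


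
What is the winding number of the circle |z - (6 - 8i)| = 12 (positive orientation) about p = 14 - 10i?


Step 1: Center c = (6, -8), radius = 12
Step 2: |p - c|^2 = 8^2 + (-2)^2 = 68
Step 3: r^2 = 144
Step 4: |p-c| < r so winding number = 1

1


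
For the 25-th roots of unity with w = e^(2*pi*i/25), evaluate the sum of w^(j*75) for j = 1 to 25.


Step 1: The sum sum_{j=1}^{n} w^(k*j) equals n if n | k, else 0.
Step 2: Here n = 25, k = 75
Step 3: Does n divide k? 25 | 75 -> True
Step 4: Sum = 25

25


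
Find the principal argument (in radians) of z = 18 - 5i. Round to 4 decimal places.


Step 1: z = 18 - 5i
Step 2: arg(z) = atan2(-5, 18)
Step 3: arg(z) = -0.2709

-0.2709


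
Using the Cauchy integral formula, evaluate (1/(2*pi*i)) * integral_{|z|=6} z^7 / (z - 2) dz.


Step 1: f(z) = z^7, a = 2 is inside |z| = 6
Step 2: By Cauchy integral formula: (1/(2pi*i)) * integral = f(a)
Step 3: f(2) = 2^7 = 128

128


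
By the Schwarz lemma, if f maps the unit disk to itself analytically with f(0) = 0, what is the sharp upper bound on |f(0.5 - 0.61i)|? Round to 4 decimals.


Step 1: Schwarz lemma: if f: D -> D is analytic with f(0) = 0, then |f(z)| <= |z| for all z in D, and this is sharp (f(z) = z).
Step 2: |z0|^2 = 0.5^2 + (-0.61)^2 = 0.6221
Step 3: |z0| = sqrt(0.6221) = 0.788733
Step 4: Best bound = |z0| = 0.7887

0.7887


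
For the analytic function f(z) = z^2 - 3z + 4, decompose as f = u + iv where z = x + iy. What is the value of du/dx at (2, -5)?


Step 1: f(z) = (x+iy)^2 - 3(x+iy) + 4
Step 2: u = (x^2 - y^2) - 3x + 4
Step 3: u_x = 2x - 3
Step 4: At (2, -5): u_x = 4 - 3 = 1

1


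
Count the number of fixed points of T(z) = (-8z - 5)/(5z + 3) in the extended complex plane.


Step 1: Fixed points satisfy T(z) = z
Step 2: 5z^2 + 11z + 5 = 0
Step 3: Discriminant = 11^2 - 4*5*5 = 21
Step 4: Number of fixed points = 2

2


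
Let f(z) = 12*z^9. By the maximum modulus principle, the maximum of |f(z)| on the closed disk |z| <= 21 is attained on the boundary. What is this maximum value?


Step 1: On |z| = 21, |f(z)| = 12 * |z|^9 = 12 * 21^9
Step 2: By maximum modulus principle, maximum is on boundary.
Step 3: Maximum = 12 * 794280046581 = 9531360558972

9531360558972


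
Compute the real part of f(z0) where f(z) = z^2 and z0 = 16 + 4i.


Step 1: z0 = 16 + 4i
Step 2: z0^2 = 16^2 - 4^2 + 128i
Step 3: real part = 256 - 16 = 240

240


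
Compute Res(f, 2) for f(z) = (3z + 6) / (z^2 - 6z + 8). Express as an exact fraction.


Step 1: Q(z) = z^2 - 6z + 8 = (z - 2)(z - 4)
Step 2: Q'(z) = 2z - 6
Step 3: Q'(2) = -2, P(2) = 12
Step 4: Res = P(2)/Q'(2) = 12/(-2) = -6

-6


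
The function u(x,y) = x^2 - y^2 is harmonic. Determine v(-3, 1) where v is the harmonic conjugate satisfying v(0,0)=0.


Step 1: v_x = -u_y = 2y + 0
Step 2: v_y = u_x = 2x + 0
Step 3: v = 2xy + C
Step 4: v(0,0) = 0 => C = 0
Step 5: v(-3, 1) = -6

-6


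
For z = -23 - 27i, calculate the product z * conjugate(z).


Step 1: conj(z) = -23 + 27i
Step 2: z * conj(z) = (-23)^2 + (-27)^2
Step 3: = 529 + 729 = 1258

1258


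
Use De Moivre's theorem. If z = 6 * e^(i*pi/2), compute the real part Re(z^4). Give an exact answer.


Step 1: By De Moivre's theorem, z^4 = 6^4 * e^(i*4*pi/2) = 1296 * (cos(2*pi) + i*sin(2*pi))
Step 2: |z|^4 = 6^4 = 1296
Step 3: Reduce the angle mod 2*pi: 2*pi - 2*pi = 0
Step 4: cos(0) = 1
Step 5: Re(z^4) = 1296 * 1 = 1296

1296


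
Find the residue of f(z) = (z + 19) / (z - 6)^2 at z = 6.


Step 1: Pole of order 2 at z = 6
Step 2: Res = lim d/dz [(z - 6)^2 * f(z)] as z -> 6
Step 3: (z - 6)^2 * f(z) = z + 19
Step 4: d/dz[z + 19] = 1

1


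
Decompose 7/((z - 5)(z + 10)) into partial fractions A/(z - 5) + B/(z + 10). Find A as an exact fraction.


Step 1: Multiply both sides by (z - 5) and set z = 5
Step 2: A = 7 / (5 + 10)
Step 3: A = 7 / 15
Step 4: A = 7/15

7/15


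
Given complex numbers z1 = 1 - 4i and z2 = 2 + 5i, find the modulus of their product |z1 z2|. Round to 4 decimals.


Step 1: |z1| = sqrt(1^2 + (-4)^2) = sqrt(17)
Step 2: |z2| = sqrt(2^2 + 5^2) = sqrt(29)
Step 3: |z1*z2| = |z1|*|z2| = sqrt(17) * sqrt(29) = sqrt(17 * 29) = sqrt(493)
Step 4: = 22.2036

22.2036


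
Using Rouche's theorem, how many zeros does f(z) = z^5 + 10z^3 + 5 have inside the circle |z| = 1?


Step 1: On |z| = 1 the three terms have sizes |z^5| = 1^5 = 1, |10z^3| = 10*1^3 = 10, |5| = 5
Step 2: The dominant term is g(z) = 10z^3; let h(z) = z^5 + 5 so f = g + h
Step 3: On |z| = 1: |g| = 10 and |h| <= 1 + 5 = 6
Step 4: Since 10 > 6, |h| < |g| on |z| = 1, so by Rouche f has the same number of zeros as g inside |z| < 1
Step 5: g(z) = 10z^3 has 3 zeros (at the origin, multiplicity 3) inside |z| < 1. Answer = 3

3


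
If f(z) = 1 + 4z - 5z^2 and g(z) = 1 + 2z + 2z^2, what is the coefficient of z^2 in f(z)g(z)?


Step 1: z^2 term in f*g comes from: (1)*(2z^2) + (4z)*(2z) + (-5z^2)*(1)
Step 2: = 2 + 8 - 5
Step 3: = 5

5


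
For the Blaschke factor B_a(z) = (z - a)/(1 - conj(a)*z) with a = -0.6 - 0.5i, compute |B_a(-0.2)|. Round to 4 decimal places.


Step 1: Numerator z0 - a = -0.2 - (-0.6 - 0.5i) = 0.4 + 0.5i
Step 2: Denominator 1 - conj(a)*z0 = 1 - (-0.6 + 0.5i)*(-0.2) = 0.88 + 0.1i
Step 3: |z0 - a|^2 = 0.4^2 + 0.5^2 = 0.41; |1 - conj(a)*z0|^2 = 0.88^2 + 0.1^2 = 0.7844
Step 4: |B_a(-0.2)| = sqrt(0.41 / 0.7844) = sqrt(0.522693)
Step 5: = 0.723

0.723


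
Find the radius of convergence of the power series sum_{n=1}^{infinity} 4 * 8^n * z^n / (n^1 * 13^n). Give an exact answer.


Step 1: General term a_n = 4 * 8^n / (n^1 * 13^n)
Step 2: By the root test, |a_n|^(1/n) = 4^(1/n) * 8 / (n^(1/n) * 13) -> 8/13 as n -> infinity (since 4^(1/n) -> 1 and n^(1/n) -> 1)
Step 3: R = 1/lim|a_n|^(1/n) = 13/8

13/8


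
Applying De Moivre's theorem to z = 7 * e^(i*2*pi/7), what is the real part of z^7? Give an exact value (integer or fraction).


Step 1: By De Moivre's theorem, z^7 = 7^7 * e^(i*7*2*pi/7) = 823543 * (cos(2*pi) + i*sin(2*pi))
Step 2: |z|^7 = 7^7 = 823543
Step 3: Reduce the angle mod 2*pi: 2*pi - 2*pi = 0
Step 4: cos(0) = 1
Step 5: Re(z^7) = 823543 * 1 = 823543

823543


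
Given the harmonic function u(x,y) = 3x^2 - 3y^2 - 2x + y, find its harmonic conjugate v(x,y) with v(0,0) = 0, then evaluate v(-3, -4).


Step 1: v_x = -u_y = 6y - 1
Step 2: v_y = u_x = 6x - 2
Step 3: v = 6xy - x - 2y + C
Step 4: v(0,0) = 0 => C = 0
Step 5: v(-3, -4) = 83

83


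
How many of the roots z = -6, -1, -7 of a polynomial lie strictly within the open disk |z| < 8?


Step 1: Check each root:
  z = -6: |-6| = 6 < 8
  z = -1: |-1| = 1 < 8
  z = -7: |-7| = 7 < 8
Step 2: Count = 3

3


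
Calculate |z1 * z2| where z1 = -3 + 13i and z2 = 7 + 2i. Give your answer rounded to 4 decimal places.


Step 1: |z1| = sqrt((-3)^2 + 13^2) = sqrt(178)
Step 2: |z2| = sqrt(7^2 + 2^2) = sqrt(53)
Step 3: |z1*z2| = |z1|*|z2| = sqrt(178) * sqrt(53) = sqrt(178 * 53) = sqrt(9434)
Step 4: = 97.1288

97.1288


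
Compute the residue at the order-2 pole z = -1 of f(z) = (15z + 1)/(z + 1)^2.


Step 1: Pole of order 2 at z = -1
Step 2: Res = lim d/dz [(z + 1)^2 * f(z)] as z -> -1
Step 3: (z + 1)^2 * f(z) = 15z + 1
Step 4: d/dz[15z + 1] = 15

15


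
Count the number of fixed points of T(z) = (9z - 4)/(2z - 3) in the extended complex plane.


Step 1: Fixed points satisfy T(z) = z
Step 2: 2z^2 - 12z + 4 = 0
Step 3: Discriminant = (-12)^2 - 4*2*4 = 112
Step 4: Number of fixed points = 2

2


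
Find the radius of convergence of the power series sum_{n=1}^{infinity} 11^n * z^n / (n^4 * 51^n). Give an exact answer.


Step 1: General term a_n = 11^n / (n^4 * 51^n)
Step 2: By the root test, |a_n|^(1/n) = 11 / (n^(4/n) * 51) -> 11/51 as n -> infinity (since n^(4/n) -> 1)
Step 3: R = 1/lim|a_n|^(1/n) = 51/11

51/11


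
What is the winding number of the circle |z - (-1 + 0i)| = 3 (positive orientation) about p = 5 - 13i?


Step 1: Center c = (-1, 0), radius = 3
Step 2: |p - c|^2 = 6^2 + (-13)^2 = 205
Step 3: r^2 = 9
Step 4: |p-c| > r so winding number = 0

0


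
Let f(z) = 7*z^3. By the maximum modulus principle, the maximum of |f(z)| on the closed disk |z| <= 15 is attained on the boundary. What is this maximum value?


Step 1: On |z| = 15, |f(z)| = 7 * |z|^3 = 7 * 15^3
Step 2: By maximum modulus principle, maximum is on boundary.
Step 3: Maximum = 7 * 3375 = 23625

23625


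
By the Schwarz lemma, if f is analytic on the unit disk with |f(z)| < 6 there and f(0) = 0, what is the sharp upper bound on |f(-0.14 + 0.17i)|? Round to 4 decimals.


Step 1: g = f/6 maps D -> D with g(0) = 0, so by the Schwarz lemma |g(z)| <= |z|, i.e. |f(z)| <= 6|z|; this is sharp (f(z) = 6z).
Step 2: |z0|^2 = (-0.14)^2 + 0.17^2 = 0.0485
Step 3: |z0| = sqrt(0.0485) = 0.220227
Step 4: Best bound = 6 * |z0| = 6 * 0.220227 = 1.3214

1.3214


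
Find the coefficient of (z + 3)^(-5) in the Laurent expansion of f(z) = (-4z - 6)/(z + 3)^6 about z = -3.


Step 1: Write the numerator in powers of (z + 3): -4z - 6 = -4(z + 3) + (-4*(-3) - 6) = -4(z + 3) + 6
Step 2: Divide by (z + 3)^6: f(z) = 6(z + 3)^(-6) - 4(z + 3)^(-5)
Step 3: This finite sum is the Laurent series of f about z = -3.
Step 4: Coefficient of (z + 3)^(-5) = coefficient of (z + 3) in the re-centred numerator = -4

-4


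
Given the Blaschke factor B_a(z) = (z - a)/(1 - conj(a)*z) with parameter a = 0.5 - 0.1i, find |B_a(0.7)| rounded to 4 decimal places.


Step 1: Numerator z0 - a = 0.7 - (0.5 - 0.1i) = 0.2 + 0.1i
Step 2: Denominator 1 - conj(a)*z0 = 1 - (0.5 + 0.1i)*0.7 = 0.65 - 0.07i
Step 3: |z0 - a|^2 = 0.2^2 + 0.1^2 = 0.05; |1 - conj(a)*z0|^2 = 0.65^2 + (-0.07)^2 = 0.4274
Step 4: |B_a(0.7)| = sqrt(0.05 / 0.4274) = sqrt(0.116986)
Step 5: = 0.342

0.342


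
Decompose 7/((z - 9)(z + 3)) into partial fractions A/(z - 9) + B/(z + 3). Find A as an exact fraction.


Step 1: Multiply both sides by (z - 9) and set z = 9
Step 2: A = 7 / (9 + 3)
Step 3: A = 7 / 12
Step 4: A = 7/12

7/12


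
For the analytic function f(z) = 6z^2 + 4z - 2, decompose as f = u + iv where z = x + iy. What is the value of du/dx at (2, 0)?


Step 1: f(z) = 6(x+iy)^2 + 4(x+iy) - 2
Step 2: u = 6(x^2 - y^2) + 4x - 2
Step 3: u_x = 12x + 4
Step 4: At (2, 0): u_x = 24 + 4 = 28

28


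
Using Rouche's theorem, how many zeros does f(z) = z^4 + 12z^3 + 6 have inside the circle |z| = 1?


Step 1: On |z| = 1 the three terms have sizes |z^4| = 1^4 = 1, |12z^3| = 12*1^3 = 12, |6| = 6
Step 2: The dominant term is g(z) = 12z^3; let h(z) = z^4 + 6 so f = g + h
Step 3: On |z| = 1: |g| = 12 and |h| <= 1 + 6 = 7
Step 4: Since 12 > 7, |h| < |g| on |z| = 1, so by Rouche f has the same number of zeros as g inside |z| < 1
Step 5: g(z) = 12z^3 has 3 zeros (at the origin, multiplicity 3) inside |z| < 1. Answer = 3

3


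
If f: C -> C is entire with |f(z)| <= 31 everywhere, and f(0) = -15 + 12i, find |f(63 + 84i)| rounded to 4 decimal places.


Step 1: By Liouville's theorem, a bounded entire function is constant.
Step 2: f(z) = f(0) = -15 + 12i for all z.
Step 3: |f(w)| = |-15 + 12i| = sqrt(225 + 144)
Step 4: = 19.2094

19.2094


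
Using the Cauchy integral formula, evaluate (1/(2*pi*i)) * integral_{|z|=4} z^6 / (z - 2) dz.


Step 1: f(z) = z^6, a = 2 is inside |z| = 4
Step 2: By Cauchy integral formula: (1/(2pi*i)) * integral = f(a)
Step 3: f(2) = 2^6 = 64

64


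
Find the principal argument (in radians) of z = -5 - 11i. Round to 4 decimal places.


Step 1: z = -5 - 11i
Step 2: arg(z) = atan2(-11, -5)
Step 3: arg(z) = -1.9974

-1.9974


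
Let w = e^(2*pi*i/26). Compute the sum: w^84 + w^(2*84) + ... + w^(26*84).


Step 1: The sum sum_{j=1}^{n} w^(k*j) equals n if n | k, else 0.
Step 2: Here n = 26, k = 84
Step 3: Does n divide k? 26 | 84 -> False
Step 4: Sum = 0

0


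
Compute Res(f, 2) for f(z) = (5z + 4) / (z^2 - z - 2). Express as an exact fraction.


Step 1: Q(z) = z^2 - z - 2 = (z - 2)(z + 1)
Step 2: Q'(z) = 2z - 1
Step 3: Q'(2) = 3, P(2) = 14
Step 4: Res = P(2)/Q'(2) = 14/3 = 14/3

14/3


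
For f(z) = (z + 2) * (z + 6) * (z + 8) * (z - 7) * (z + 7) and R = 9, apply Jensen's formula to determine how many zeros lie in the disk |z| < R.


Jensen's formula: (1/2pi)*integral log|f(Re^it)|dt = log|f(0)| + sum_{|a_k|<R} log(R/|a_k|)
Step 1: f(0) = 2 * 6 * 8 * (-7) * 7 = -4704
Step 2: log|f(0)| = log|-2| + log|-6| + log|-8| + log|7| + log|-7| = 8.4562
Step 3: Zeros inside |z| < 9: -2, -6, -8, 7, -7
Step 4: Jensen sum = log(9/2) + log(9/6) + log(9/8) + log(9/7) + log(9/7) = 2.53
Step 5: n(R) = number of terms in the Jensen sum = count of zeros inside |z| < 9 = 5

5


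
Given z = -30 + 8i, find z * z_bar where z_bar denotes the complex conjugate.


Step 1: conj(z) = -30 - 8i
Step 2: z * conj(z) = (-30)^2 + 8^2
Step 3: = 900 + 64 = 964

964


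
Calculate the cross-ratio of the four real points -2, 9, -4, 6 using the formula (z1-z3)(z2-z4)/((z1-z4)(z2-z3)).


Step 1: (z1-z3)(z2-z4) = 2 * 3 = 6
Step 2: (z1-z4)(z2-z3) = (-8) * 13 = -104
Step 3: Cross-ratio = -6/104 = -3/52

-3/52


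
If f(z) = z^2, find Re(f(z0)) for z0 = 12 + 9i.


Step 1: z0 = 12 + 9i
Step 2: z0^2 = 12^2 - 9^2 + 216i
Step 3: real part = 144 - 81 = 63

63


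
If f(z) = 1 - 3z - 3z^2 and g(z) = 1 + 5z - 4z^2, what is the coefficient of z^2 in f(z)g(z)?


Step 1: z^2 term in f*g comes from: (1)*(-4z^2) + (-3z)*(5z) + (-3z^2)*(1)
Step 2: = -4 - 15 - 3
Step 3: = -22

-22


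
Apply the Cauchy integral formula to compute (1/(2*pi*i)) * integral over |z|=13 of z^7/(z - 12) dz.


Step 1: f(z) = z^7, a = 12 is inside |z| = 13
Step 2: By Cauchy integral formula: (1/(2pi*i)) * integral = f(a)
Step 3: f(12) = 12^7 = 35831808

35831808


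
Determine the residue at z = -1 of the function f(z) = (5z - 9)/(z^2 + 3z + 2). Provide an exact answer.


Step 1: Q(z) = z^2 + 3z + 2 = (z + 1)(z + 2)
Step 2: Q'(z) = 2z + 3
Step 3: Q'(-1) = 1, P(-1) = -14
Step 4: Res = P(-1)/Q'(-1) = -14/1 = -14

-14


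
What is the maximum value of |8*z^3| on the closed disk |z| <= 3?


Step 1: On |z| = 3, |f(z)| = 8 * |z|^3 = 8 * 3^3
Step 2: By maximum modulus principle, maximum is on boundary.
Step 3: Maximum = 8 * 27 = 216

216


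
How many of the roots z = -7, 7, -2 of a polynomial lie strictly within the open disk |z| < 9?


Step 1: Check each root:
  z = -7: |-7| = 7 < 9
  z = 7: |7| = 7 < 9
  z = -2: |-2| = 2 < 9
Step 2: Count = 3

3


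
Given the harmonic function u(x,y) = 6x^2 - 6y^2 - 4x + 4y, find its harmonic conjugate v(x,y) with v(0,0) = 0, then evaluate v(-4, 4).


Step 1: v_x = -u_y = 12y - 4
Step 2: v_y = u_x = 12x - 4
Step 3: v = 12xy - 4x - 4y + C
Step 4: v(0,0) = 0 => C = 0
Step 5: v(-4, 4) = -192

-192


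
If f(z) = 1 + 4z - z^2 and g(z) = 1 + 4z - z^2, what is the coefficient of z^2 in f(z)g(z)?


Step 1: z^2 term in f*g comes from: (1)*(-z^2) + (4z)*(4z) + (-z^2)*(1)
Step 2: = -1 + 16 - 1
Step 3: = 14

14


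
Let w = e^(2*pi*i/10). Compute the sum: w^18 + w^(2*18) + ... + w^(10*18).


Step 1: The sum sum_{j=1}^{n} w^(k*j) equals n if n | k, else 0.
Step 2: Here n = 10, k = 18
Step 3: Does n divide k? 10 | 18 -> False
Step 4: Sum = 0

0


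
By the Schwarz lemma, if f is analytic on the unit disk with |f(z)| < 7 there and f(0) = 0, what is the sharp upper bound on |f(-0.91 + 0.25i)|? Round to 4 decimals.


Step 1: g = f/7 maps D -> D with g(0) = 0, so by the Schwarz lemma |g(z)| <= |z|, i.e. |f(z)| <= 7|z|; this is sharp (f(z) = 7z).
Step 2: |z0|^2 = (-0.91)^2 + 0.25^2 = 0.8906
Step 3: |z0| = sqrt(0.8906) = 0.943716
Step 4: Best bound = 7 * |z0| = 7 * 0.943716 = 6.606

6.606


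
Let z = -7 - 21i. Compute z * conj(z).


Step 1: conj(z) = -7 + 21i
Step 2: z * conj(z) = (-7)^2 + (-21)^2
Step 3: = 49 + 441 = 490

490


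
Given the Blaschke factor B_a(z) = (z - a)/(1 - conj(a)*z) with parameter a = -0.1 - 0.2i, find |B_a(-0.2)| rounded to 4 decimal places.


Step 1: Numerator z0 - a = -0.2 - (-0.1 - 0.2i) = -0.1 + 0.2i
Step 2: Denominator 1 - conj(a)*z0 = 1 - (-0.1 + 0.2i)*(-0.2) = 0.98 + 0.04i
Step 3: |z0 - a|^2 = (-0.1)^2 + 0.2^2 = 0.05; |1 - conj(a)*z0|^2 = 0.98^2 + 0.04^2 = 0.962
Step 4: |B_a(-0.2)| = sqrt(0.05 / 0.962) = sqrt(0.051975)
Step 5: = 0.228

0.228


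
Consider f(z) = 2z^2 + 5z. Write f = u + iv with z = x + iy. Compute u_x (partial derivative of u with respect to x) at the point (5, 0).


Step 1: f(z) = 2(x+iy)^2 + 5(x+iy) + 0
Step 2: u = 2(x^2 - y^2) + 5x + 0
Step 3: u_x = 4x + 5
Step 4: At (5, 0): u_x = 20 + 5 = 25

25


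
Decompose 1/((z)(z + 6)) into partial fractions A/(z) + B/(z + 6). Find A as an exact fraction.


Step 1: Multiply both sides by (z) and set z = 0
Step 2: A = 1 / (0 + 6)
Step 3: A = 1 / 6
Step 4: A = 1/6

1/6


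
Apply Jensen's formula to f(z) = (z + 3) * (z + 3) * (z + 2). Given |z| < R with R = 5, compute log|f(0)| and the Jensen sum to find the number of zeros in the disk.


Jensen's formula: (1/2pi)*integral log|f(Re^it)|dt = log|f(0)| + sum_{|a_k|<R} log(R/|a_k|)
Step 1: f(0) = 3 * 3 * 2 = 18
Step 2: log|f(0)| = log|-3| + log|-3| + log|-2| = 2.8904
Step 3: Zeros inside |z| < 5: -3, -3, -2
Step 4: Jensen sum = log(5/3) + log(5/3) + log(5/2) = 1.9379
Step 5: n(R) = number of terms in the Jensen sum = count of zeros inside |z| < 5 = 3

3


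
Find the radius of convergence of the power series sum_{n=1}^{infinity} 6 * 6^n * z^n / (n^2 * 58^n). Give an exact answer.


Step 1: General term a_n = 6 * 6^n / (n^2 * 58^n)
Step 2: By the root test, |a_n|^(1/n) = 6^(1/n) * 6 / (n^(2/n) * 58) -> 6/58 as n -> infinity (since 6^(1/n) -> 1 and n^(2/n) -> 1)
Step 3: R = 1/lim|a_n|^(1/n) = 58/6 = 29/3

29/3


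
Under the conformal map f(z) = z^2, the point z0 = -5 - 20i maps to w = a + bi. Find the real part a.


Step 1: z0 = -5 - 20i
Step 2: z0^2 = (-5)^2 - (-20)^2 + 200i
Step 3: real part = 25 - 400 = -375

-375


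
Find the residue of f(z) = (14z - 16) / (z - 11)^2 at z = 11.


Step 1: Pole of order 2 at z = 11
Step 2: Res = lim d/dz [(z - 11)^2 * f(z)] as z -> 11
Step 3: (z - 11)^2 * f(z) = 14z - 16
Step 4: d/dz[14z - 16] = 14

14


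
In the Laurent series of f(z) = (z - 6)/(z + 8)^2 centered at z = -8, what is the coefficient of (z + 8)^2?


Step 1: Write the numerator in powers of (z + 8): z - 6 = (z + 8) + (1*(-8) - 6) = (z + 8) - 14
Step 2: Divide by (z + 8)^2: f(z) = -14(z + 8)^(-2) + (z + 8)^(-1)
Step 3: This finite sum is the Laurent series of f about z = -8.
Step 4: Only the powers -2 and -1 appear, so the coefficient of (z + 8)^2 = 0

0


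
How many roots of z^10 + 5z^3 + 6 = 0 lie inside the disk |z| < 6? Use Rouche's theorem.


Step 1: On |z| = 6 the three terms have sizes |z^10| = 6^10 = 60466176, |5z^3| = 5*6^3 = 1080, |6| = 6
Step 2: The dominant term is g(z) = z^10; let h(z) = 5z^3 + 6 so f = g + h
Step 3: On |z| = 6: |g| = 60466176 and |h| <= 1080 + 6 = 1086
Step 4: Since 60466176 > 1086, |h| < |g| on |z| = 6, so by Rouche f has the same number of zeros as g inside |z| < 6
Step 5: g(z) = z^10 has 10 zeros (all at the origin) inside |z| < 6. Answer = 10

10


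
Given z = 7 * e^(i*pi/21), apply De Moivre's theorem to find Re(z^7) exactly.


Step 1: By De Moivre's theorem, z^7 = 7^7 * e^(i*7*pi/21) = 823543 * (cos(pi/3) + i*sin(pi/3))
Step 2: |z|^7 = 7^7 = 823543
Step 3: The angle pi/3 already lies in [0, 2*pi)
Step 4: cos(pi/3) = 1/2
Step 5: Re(z^7) = 823543 * 1/2 = 823543/2

823543/2


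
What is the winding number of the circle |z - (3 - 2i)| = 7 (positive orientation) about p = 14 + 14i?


Step 1: Center c = (3, -2), radius = 7
Step 2: |p - c|^2 = 11^2 + 16^2 = 377
Step 3: r^2 = 49
Step 4: |p-c| > r so winding number = 0

0


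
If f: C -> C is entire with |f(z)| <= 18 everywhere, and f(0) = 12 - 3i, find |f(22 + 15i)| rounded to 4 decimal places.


Step 1: By Liouville's theorem, a bounded entire function is constant.
Step 2: f(z) = f(0) = 12 - 3i for all z.
Step 3: |f(w)| = |12 - 3i| = sqrt(144 + 9)
Step 4: = 12.3693

12.3693


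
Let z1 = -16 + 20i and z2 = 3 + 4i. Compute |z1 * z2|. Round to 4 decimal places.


Step 1: |z1| = sqrt((-16)^2 + 20^2) = sqrt(656)
Step 2: |z2| = sqrt(3^2 + 4^2) = sqrt(25)
Step 3: |z1*z2| = |z1|*|z2| = sqrt(656) * sqrt(25) = sqrt(656 * 25) = sqrt(16400)
Step 4: = 128.0625

128.0625


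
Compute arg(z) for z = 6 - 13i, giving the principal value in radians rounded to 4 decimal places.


Step 1: z = 6 - 13i
Step 2: arg(z) = atan2(-13, 6)
Step 3: arg(z) = -1.1384

-1.1384


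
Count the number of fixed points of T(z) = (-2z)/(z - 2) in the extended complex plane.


Step 1: Fixed points satisfy T(z) = z
Step 2: z^2 = 0
Step 3: Discriminant = 0^2 - 4*1*0 = 0
Step 4: Number of fixed points = 1

1


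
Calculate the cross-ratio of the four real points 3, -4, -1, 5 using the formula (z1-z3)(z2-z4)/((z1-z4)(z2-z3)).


Step 1: (z1-z3)(z2-z4) = 4 * (-9) = -36
Step 2: (z1-z4)(z2-z3) = (-2) * (-3) = 6
Step 3: Cross-ratio = -36/6 = -6

-6


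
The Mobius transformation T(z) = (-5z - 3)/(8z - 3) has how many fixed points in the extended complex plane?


Step 1: Fixed points satisfy T(z) = z
Step 2: 8z^2 + 2z + 3 = 0
Step 3: Discriminant = 2^2 - 4*8*3 = -92
Step 4: Number of fixed points = 2

2


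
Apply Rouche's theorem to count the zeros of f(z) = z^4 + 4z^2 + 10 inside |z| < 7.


Step 1: On |z| = 7 the three terms have sizes |z^4| = 7^4 = 2401, |4z^2| = 4*7^2 = 196, |10| = 10
Step 2: The dominant term is g(z) = z^4; let h(z) = 4z^2 + 10 so f = g + h
Step 3: On |z| = 7: |g| = 2401 and |h| <= 196 + 10 = 206
Step 4: Since 2401 > 206, |h| < |g| on |z| = 7, so by Rouche f has the same number of zeros as g inside |z| < 7
Step 5: g(z) = z^4 has 4 zeros (all at the origin) inside |z| < 7. Answer = 4

4


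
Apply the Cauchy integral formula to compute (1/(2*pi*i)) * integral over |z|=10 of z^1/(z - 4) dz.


Step 1: f(z) = z^1, a = 4 is inside |z| = 10
Step 2: By Cauchy integral formula: (1/(2pi*i)) * integral = f(a)
Step 3: f(4) = 4^1 = 4

4


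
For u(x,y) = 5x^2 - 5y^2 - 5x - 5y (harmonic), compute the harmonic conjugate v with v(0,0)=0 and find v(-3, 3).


Step 1: v_x = -u_y = 10y + 5
Step 2: v_y = u_x = 10x - 5
Step 3: v = 10xy + 5x - 5y + C
Step 4: v(0,0) = 0 => C = 0
Step 5: v(-3, 3) = -120

-120


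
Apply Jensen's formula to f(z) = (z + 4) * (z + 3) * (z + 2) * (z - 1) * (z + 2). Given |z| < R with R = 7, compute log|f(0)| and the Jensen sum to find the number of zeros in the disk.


Jensen's formula: (1/2pi)*integral log|f(Re^it)|dt = log|f(0)| + sum_{|a_k|<R} log(R/|a_k|)
Step 1: f(0) = 4 * 3 * 2 * (-1) * 2 = -48
Step 2: log|f(0)| = log|-4| + log|-3| + log|-2| + log|1| + log|-2| = 3.8712
Step 3: Zeros inside |z| < 7: -4, -3, -2, 1, -2
Step 4: Jensen sum = log(7/4) + log(7/3) + log(7/2) + log(7/1) + log(7/2) = 5.8583
Step 5: n(R) = number of terms in the Jensen sum = count of zeros inside |z| < 7 = 5

5


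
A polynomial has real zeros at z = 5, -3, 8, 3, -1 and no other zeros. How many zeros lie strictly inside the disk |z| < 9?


Step 1: Check each root:
  z = 5: |5| = 5 < 9
  z = -3: |-3| = 3 < 9
  z = 8: |8| = 8 < 9
  z = 3: |3| = 3 < 9
  z = -1: |-1| = 1 < 9
Step 2: Count = 5

5


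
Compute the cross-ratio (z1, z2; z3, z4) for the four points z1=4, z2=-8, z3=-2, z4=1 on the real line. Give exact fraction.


Step 1: (z1-z3)(z2-z4) = 6 * (-9) = -54
Step 2: (z1-z4)(z2-z3) = 3 * (-6) = -18
Step 3: Cross-ratio = 54/18 = 3

3


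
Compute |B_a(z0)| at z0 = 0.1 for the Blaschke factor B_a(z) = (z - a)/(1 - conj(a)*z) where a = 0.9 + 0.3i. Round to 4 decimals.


Step 1: Numerator z0 - a = 0.1 - (0.9 + 0.3i) = -0.8 - 0.3i
Step 2: Denominator 1 - conj(a)*z0 = 1 - (0.9 - 0.3i)*0.1 = 0.91 + 0.03i
Step 3: |z0 - a|^2 = (-0.8)^2 + (-0.3)^2 = 0.73; |1 - conj(a)*z0|^2 = 0.91^2 + 0.03^2 = 0.829
Step 4: |B_a(0.1)| = sqrt(0.73 / 0.829) = sqrt(0.880579)
Step 5: = 0.9384

0.9384
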